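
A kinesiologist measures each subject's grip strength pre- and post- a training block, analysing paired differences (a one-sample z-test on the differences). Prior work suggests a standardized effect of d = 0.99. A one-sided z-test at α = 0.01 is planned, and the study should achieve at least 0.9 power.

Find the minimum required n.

n = 14

For power 0.9 need Φ(δ − z_{0.01}) = 0.9, so δ = z_{0.01} + z_{0.10} = 2.326 + 1.282 = 3.608.
δ = d·√n ⇒ n = (δ/d)² = (3.608 / 0.99)² = 13.28.
Round up to the next whole unit.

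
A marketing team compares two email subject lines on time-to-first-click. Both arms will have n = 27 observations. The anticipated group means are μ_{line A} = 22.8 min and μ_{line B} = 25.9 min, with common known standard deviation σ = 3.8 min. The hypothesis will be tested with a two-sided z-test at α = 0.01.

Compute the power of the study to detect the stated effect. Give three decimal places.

Standardized effect: d = |μ_{line A} − μ_{line B}| / σ = |22.8 − 25.9| / 3.8 = 0.8158
Noncentrality parameter: δ = d·√(n/2) = 0.8158 × √(27/2) = 2.9974
Two-sided α = 0.01 → critical value z_{0.005} = 2.576.
Power = Φ(δ − 2.576) + Φ(−δ − 2.576) = Φ(0.422) + Φ(-5.573) = 0.6633 + 0.0000 = 0.6633.

Power ≈ 0.663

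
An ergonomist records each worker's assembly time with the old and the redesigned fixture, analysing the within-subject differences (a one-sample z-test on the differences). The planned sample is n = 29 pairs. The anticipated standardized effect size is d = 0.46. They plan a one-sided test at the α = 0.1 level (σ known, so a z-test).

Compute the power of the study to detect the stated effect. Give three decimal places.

Noncentrality parameter: δ = d·√n = 0.46 × √29 = 2.4772
Critical value for a one-sided test at α = 0.1: z_α = 1.282.
Power = Φ(δ − 1.282) = Φ(1.196) = 0.8841.

Power ≈ 0.884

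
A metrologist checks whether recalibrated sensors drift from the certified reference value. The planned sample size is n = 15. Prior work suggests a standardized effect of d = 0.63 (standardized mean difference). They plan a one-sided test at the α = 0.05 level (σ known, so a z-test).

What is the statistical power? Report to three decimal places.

Power ≈ 0.787

Noncentrality parameter: λ = d·√n = 0.63 × √15 = 2.4400
Critical value for a one-sided test at α = 0.05: z_α = 1.645.
Power = Φ(λ − 1.645) = Φ(0.795) = 0.7867.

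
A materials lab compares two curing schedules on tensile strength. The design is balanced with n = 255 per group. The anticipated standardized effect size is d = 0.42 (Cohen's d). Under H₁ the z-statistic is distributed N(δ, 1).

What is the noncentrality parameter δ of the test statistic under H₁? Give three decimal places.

The noncentrality parameter scales effect size by the design's sample-size factor: δ = d·√(n/2) = 0.42 × √(255/2) = 4.7425

δ ≈ 4.742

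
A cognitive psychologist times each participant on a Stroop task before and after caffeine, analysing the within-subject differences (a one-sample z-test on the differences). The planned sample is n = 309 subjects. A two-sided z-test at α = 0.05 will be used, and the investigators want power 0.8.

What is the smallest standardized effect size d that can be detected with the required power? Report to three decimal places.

Required noncentrality: δ = z_{0.025} + z_{0.20} = 1.960 + 0.842 = 2.802.
(Lower-tail contribution to power is negligible for δ > 0.)
δ = d·√n ⇒ d = δ/√n = 2.802/√309 = 0.1594.

d ≈ 0.159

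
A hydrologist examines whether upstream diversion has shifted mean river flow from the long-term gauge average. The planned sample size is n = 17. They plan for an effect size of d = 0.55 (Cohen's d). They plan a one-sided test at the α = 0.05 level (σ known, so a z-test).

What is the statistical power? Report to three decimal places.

Noncentrality parameter: δ = d·√n = 0.55 × √17 = 2.2677
One-sided α = 0.05 → critical value z_{0.05} = 1.645.
Power = Φ(δ − 1.645) = Φ(0.623) = 0.7333.

Power ≈ 0.733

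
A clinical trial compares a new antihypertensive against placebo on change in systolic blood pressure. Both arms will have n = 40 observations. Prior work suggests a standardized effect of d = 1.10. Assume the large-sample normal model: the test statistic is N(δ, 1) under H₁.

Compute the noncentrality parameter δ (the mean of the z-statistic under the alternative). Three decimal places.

The noncentrality parameter scales effect size by the design's sample-size factor: δ = d·√(n/2) = 1.10 × √(40/2) = 4.9193

δ ≈ 4.919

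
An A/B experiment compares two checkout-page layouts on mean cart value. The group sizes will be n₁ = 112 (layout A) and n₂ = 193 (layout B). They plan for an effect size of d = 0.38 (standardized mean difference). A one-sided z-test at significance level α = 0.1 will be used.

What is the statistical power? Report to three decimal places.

Power ≈ 0.972

Noncentrality parameter: δ = d / √(1/n₁ + 1/n₂) = 0.38 / √(1/112 + 1/193) = 3.1991
Critical value for a one-sided test at α = 0.1: z_α = 1.282.
Power = Φ(δ − 1.282) = Φ(1.918) = 0.9724.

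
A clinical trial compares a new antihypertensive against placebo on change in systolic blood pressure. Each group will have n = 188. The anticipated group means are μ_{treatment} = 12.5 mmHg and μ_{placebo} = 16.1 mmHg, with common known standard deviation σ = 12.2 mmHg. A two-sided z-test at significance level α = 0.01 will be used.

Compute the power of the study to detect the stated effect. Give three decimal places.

Power ≈ 0.612

Standardized effect: d = |μ_{treatment} − μ_{placebo}| / σ = |12.5 − 16.1| / 12.2 = 0.2951
Noncentrality parameter: δ = d·√(n/2) = 0.2951 × √(188/2) = 2.8609
Two-sided α = 0.01 → critical value z_{0.005} = 2.576.
Power = Φ(δ − 2.576) + Φ(−δ − 2.576) = Φ(0.285) + Φ(-5.437) = 0.6122 + 0.0000 = 0.6122.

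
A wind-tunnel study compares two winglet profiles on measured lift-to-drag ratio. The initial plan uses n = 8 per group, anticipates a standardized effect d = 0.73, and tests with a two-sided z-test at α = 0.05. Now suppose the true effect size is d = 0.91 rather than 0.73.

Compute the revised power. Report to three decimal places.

Power ≈ 0.444

With d = 0.91: δ = d·√(n/2) = 0.91 × √(8/2) = 1.8200. Critical value z_{0.025} = 1.960.
Revised power = Φ(δ − 1.960) + Φ(−δ − 1.960) = Φ(-0.140) + Φ(-3.780) = 0.4443 + 0.0001 = 0.4444.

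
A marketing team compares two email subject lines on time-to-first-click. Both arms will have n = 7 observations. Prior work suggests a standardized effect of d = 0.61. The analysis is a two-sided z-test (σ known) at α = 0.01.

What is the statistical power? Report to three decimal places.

Noncentrality parameter: δ = d·√(n/2) = 0.61 × √(7/2) = 1.1412
Critical value for a two-sided test at α = 0.01: z_{α/2} = 2.576.
Power = Φ(δ − 2.576) + Φ(−δ − 2.576) = Φ(-1.435) + Φ(-3.717) = 0.0757 + 0.0001 = 0.0758.

Power ≈ 0.076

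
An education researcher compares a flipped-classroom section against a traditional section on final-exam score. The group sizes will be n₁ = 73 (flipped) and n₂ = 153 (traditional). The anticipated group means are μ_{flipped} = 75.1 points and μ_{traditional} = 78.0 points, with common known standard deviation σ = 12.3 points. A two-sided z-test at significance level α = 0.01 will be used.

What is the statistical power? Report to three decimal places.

Power ≈ 0.179

Standardized effect: d = |μ_{flipped} − μ_{traditional}| / σ = |75.1 − 78.0| / 12.3 = 0.2358
Noncentrality parameter: δ = d / √(1/n₁ + 1/n₂) = 0.2358 / √(1/73 + 1/153) = 1.6575
Critical value for a two-sided test at α = 0.01: z_{α/2} = 2.576.
Power = Φ(δ − 2.576) + Φ(−δ − 2.576) = Φ(-0.918) + Φ(-4.233) = 0.1792 + 0.0000 = 0.1792.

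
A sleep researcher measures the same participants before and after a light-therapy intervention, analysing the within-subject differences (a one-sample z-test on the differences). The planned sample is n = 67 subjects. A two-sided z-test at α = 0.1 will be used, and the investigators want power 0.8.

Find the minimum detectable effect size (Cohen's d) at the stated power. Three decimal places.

d ≈ 0.304

Need Φ(δ − 1.645) = 0.8, so δ = 1.645 + 0.842 = 2.486.
(Lower-tail contribution to power is negligible for δ > 0.)
δ = d·√n ⇒ d = δ/√n = 2.486/√67 = 0.3038.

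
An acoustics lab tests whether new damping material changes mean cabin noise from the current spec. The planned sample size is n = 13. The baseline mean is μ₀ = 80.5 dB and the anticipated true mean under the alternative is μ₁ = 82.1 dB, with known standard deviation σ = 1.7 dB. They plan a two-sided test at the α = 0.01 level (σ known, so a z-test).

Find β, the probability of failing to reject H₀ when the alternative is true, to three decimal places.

Standardized effect: d = |μ₁ − μ₀| / σ = |82.1 − 80.5| / 1.7 = 0.9412
Noncentrality parameter: δ = d·√n = 0.9412 × √13 = 3.3935
Two-sided α = 0.01 → critical value z_{0.005} = 2.576.
Power = Φ(δ − 2.576) + Φ(−δ − 2.576) = Φ(0.818) + Φ(-5.969) = 0.7932 + 0.0000 = 0.7932.
Type II error: β = 1 − power = 1 − 0.7932 = 0.2068.

β ≈ 0.207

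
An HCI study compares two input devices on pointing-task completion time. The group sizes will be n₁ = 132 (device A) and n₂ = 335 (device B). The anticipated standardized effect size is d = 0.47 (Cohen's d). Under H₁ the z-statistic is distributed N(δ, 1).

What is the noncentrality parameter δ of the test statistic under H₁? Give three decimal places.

δ ≈ 4.574

δ = d / √(1/n₁ + 1/n₂) = 0.47 / √(1/132 + 1/335) = 4.5735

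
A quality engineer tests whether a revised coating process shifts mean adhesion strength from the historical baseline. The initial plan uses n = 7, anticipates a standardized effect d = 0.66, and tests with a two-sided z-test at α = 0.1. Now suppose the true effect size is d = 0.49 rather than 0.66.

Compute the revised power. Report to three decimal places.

Power ≈ 0.365

With d = 0.49: δ = d·√n = 0.49 × √7 = 1.2964. Critical value z_{0.05} = 1.645.
Revised power = Φ(δ − 1.645) + Φ(−δ − 1.645) = Φ(-0.348) + Φ(-2.941) = 0.3638 + 0.0016 = 0.3654.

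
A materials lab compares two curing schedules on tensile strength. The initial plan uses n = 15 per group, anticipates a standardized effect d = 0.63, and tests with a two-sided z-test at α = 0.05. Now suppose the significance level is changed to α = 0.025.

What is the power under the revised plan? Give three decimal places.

Power ≈ 0.303

δ = d·√(n/2) = 0.63 × √(15/2) = 1.7253 (unchanged). New critical value: z_{0.0125} = 2.241.
Revised power = Φ(δ − 2.241) + Φ(−δ − 2.241) = Φ(-0.516) + Φ(-3.967) = 0.3029 + 0.0000 = 0.3029.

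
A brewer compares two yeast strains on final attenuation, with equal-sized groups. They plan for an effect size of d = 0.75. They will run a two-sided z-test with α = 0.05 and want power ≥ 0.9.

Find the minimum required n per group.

n = 38 per group

Set Φ(δ − 1.960) = 0.9; then δ − 1.960 = Φ⁻¹(0.9) = 1.282, giving δ = 3.242.
(The Φ(−δ − z_{α/2}) term is vanishingly small for δ > 0 and is dropped in the standard sample-size formula.)
δ = d·√(n/2) ⇒ n = 2(δ/d)² = 2 × (3.242 / 0.75)² = 37.36.
Round up to the next whole unit.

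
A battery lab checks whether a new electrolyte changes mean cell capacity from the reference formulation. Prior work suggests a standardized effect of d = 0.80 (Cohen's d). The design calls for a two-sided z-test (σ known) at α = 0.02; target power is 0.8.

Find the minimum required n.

Set Φ(δ − 2.326) = 0.8; then δ − 2.326 = Φ⁻¹(0.8) = 0.842, giving δ = 3.168.
(The Φ(−δ − z_{α/2}) term is vanishingly small for δ > 0 and is dropped in the standard sample-size formula.)
δ = d·√n ⇒ n = (δ/d)² = (3.168 / 0.80)² = 15.68.
Round up to the next whole unit.

n = 16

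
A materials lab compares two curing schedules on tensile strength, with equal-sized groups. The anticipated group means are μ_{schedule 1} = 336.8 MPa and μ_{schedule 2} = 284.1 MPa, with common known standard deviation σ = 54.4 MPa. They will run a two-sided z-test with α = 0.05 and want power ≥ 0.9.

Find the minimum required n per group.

n = 23 per group

Standardized effect: d = |μ_{schedule 1} − μ_{schedule 2}| / σ = |336.8 − 284.1| / 54.4 = 0.9688
Set Φ(δ − 1.960) = 0.9; then δ − 1.960 = Φ⁻¹(0.9) = 1.282, giving δ = 3.242.
(The Φ(−δ − z_{α/2}) term is vanishingly small for δ > 0 and is dropped in the standard sample-size formula.)
δ = d·√(n/2) ⇒ n = 2(δ/d)² = 2 × (3.242 / 0.9688)² = 22.39.
Round up to the next whole unit.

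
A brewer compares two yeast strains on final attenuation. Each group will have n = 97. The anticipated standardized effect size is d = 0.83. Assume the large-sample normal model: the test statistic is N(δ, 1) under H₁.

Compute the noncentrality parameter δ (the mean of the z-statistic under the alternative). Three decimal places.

δ ≈ 5.780

δ = d·√(n/2) = 0.83 × √(97/2) = 5.7803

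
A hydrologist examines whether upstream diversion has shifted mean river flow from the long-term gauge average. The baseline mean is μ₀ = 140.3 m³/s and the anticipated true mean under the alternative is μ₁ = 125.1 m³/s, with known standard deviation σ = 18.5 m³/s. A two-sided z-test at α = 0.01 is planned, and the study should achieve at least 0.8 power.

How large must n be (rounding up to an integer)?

n = 18

Standardized effect: d = |μ₁ − μ₀| / σ = |125.1 − 140.3| / 18.5 = 0.8216
Set Φ(δ − 2.576) = 0.8; then δ − 2.576 = Φ⁻¹(0.8) = 0.842, giving δ = 3.417.
(For δ > 0 the lower-tail rejection region contributes negligibly to power, so the one-term inversion is standard.)
δ = d·√n ⇒ n = (δ/d)² = (3.417 / 0.8216)² = 17.30.
Rounding up, n = 18.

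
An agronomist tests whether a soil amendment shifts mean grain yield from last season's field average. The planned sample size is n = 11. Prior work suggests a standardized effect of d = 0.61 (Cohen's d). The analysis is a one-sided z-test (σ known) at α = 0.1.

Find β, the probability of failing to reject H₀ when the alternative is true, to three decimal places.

Noncentrality parameter: δ = d·√n = 0.61 × √11 = 2.0231
One-sided α = 0.1 → critical value z_{0.1} = 1.282.
Power = P(Z > 1.282 − δ) = Φ(0.742) = 0.7708.
Type II error: β = 1 − power = 1 − 0.7708 = 0.2292.

β ≈ 0.229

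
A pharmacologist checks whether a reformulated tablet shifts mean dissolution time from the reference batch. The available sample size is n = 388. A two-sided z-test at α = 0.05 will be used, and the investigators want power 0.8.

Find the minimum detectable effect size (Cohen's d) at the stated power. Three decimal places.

d ≈ 0.142

Required noncentrality: δ = z_{0.025} + z_{0.20} = 1.960 + 0.842 = 2.802.
(The second rejection-region term Φ(−δ − z_{α/2}) is negligible and dropped.)
δ = d·√n ⇒ d = δ/√n = 2.802/√388 = 0.1422.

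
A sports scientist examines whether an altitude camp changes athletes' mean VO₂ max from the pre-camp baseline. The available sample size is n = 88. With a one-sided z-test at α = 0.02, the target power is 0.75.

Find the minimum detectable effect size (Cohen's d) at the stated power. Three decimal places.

d ≈ 0.291

Required noncentrality: δ = z_{0.02} + z_{0.25} = 2.054 + 0.674 = 2.728.
δ = d·√n ⇒ d = δ/√n = 2.728/√88 = 0.2908.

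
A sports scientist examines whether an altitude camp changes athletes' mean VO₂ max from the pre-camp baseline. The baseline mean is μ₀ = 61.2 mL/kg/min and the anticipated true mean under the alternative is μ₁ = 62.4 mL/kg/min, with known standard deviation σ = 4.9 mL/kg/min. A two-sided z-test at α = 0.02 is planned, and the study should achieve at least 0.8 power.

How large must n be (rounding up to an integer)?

Standardized effect: d = |μ₁ − μ₀| / σ = |62.4 − 61.2| / 4.9 = 0.2449
For power 0.8 need Φ(δ − z_{0.01}) = 0.8, so δ = z_{0.01} + z_{0.20} = 2.326 + 0.842 = 3.168.
(Ignoring the negligible lower-tail rejection probability gives the usual closed-form inversion.)
δ = d·√n ⇒ n = (δ/d)² = (3.168 / 0.2449)² = 167.34.
Round up to the next whole unit.

n = 168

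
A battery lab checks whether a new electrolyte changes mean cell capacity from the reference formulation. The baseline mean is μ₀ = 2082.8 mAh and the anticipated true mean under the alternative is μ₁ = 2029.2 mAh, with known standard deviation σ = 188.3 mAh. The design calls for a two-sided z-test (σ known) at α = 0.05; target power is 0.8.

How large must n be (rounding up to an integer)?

Standardized effect: d = |μ₁ − μ₀| / σ = |2029.2 − 2082.8| / 188.3 = 0.2847
Set Φ(δ − 1.960) = 0.8; then δ − 1.960 = Φ⁻¹(0.8) = 0.842, giving δ = 2.802.
(Ignoring the negligible lower-tail rejection probability gives the usual closed-form inversion.)
δ = d·√n ⇒ n = (δ/d)² = (2.802 / 0.2847)² = 96.87.
Round up to the next whole unit.

n = 97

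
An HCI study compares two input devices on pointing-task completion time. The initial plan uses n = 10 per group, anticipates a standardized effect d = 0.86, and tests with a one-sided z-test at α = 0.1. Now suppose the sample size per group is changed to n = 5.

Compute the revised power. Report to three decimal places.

With n = 5 per group: δ = d·√(n/2) = 0.86 × √(5/2) = 1.3598. Critical value z_{0.1} = 1.282.
Revised power = P(Z > 1.282 − δ) = Φ(0.078) = 0.5312.

Power ≈ 0.531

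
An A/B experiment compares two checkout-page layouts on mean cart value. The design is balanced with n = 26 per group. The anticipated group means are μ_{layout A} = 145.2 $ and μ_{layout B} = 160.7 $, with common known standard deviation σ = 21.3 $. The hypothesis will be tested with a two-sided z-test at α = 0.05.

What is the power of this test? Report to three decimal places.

Standardized effect: d = |μ_{layout A} − μ_{layout B}| / σ = |145.2 − 160.7| / 21.3 = 0.7277
Noncentrality parameter: δ = d·√(n/2) = 0.7277 × √(26/2) = 2.6238
Critical value for a two-sided test at α = 0.05: z_{α/2} = 1.960.
Power = Φ(δ − 1.960) + Φ(−δ − 1.960) = Φ(0.664) + Φ(-4.584) = 0.7466 + 0.0000 = 0.7466.

Power ≈ 0.747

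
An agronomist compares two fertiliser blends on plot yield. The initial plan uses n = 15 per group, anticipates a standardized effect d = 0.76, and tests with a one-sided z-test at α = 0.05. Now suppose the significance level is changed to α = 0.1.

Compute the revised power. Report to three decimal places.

δ = d·√(n/2) = 0.76 × √(15/2) = 2.0813 (unchanged). New critical value: z_{0.1} = 1.282.
Revised power = P(Z > 1.282 − δ) = Φ(0.800) = 0.7881.

Power ≈ 0.788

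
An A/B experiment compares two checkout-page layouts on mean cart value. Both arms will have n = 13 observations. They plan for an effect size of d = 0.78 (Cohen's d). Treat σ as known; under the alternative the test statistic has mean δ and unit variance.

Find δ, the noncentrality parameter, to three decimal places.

δ = d·√(n/2) = 0.78 × √(13/2) = 1.9886

δ ≈ 1.989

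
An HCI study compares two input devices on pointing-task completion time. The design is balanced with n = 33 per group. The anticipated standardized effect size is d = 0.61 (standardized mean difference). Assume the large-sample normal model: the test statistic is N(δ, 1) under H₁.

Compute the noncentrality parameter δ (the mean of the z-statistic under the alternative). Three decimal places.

δ = d·√(n/2) = 0.61 × √(33/2) = 2.4778

δ ≈ 2.478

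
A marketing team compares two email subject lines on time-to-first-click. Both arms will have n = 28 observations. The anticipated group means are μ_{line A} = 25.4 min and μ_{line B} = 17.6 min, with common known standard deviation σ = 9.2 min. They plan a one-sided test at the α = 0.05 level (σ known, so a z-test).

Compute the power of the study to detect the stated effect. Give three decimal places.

Standardized effect: d = |μ_{line A} − μ_{line B}| / σ = |25.4 − 17.6| / 9.2 = 0.8478
Noncentrality parameter: δ = d·√(n/2) = 0.8478 × √(28/2) = 3.1723
One-sided α = 0.05 → critical value z_{0.05} = 1.645.
Power = P(Z > 1.645 − δ) = Φ(1.527) = 0.9367.

Power ≈ 0.937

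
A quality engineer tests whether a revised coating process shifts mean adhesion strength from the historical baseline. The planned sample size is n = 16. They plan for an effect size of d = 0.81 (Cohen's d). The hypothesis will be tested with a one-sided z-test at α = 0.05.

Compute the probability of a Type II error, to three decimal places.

Noncentrality parameter: δ = d·√n = 0.81 × √16 = 3.2400
Critical value for a one-sided test at α = 0.05: z_α = 1.645.
Power = P(Z > 1.645 − δ) = Φ(1.595) = 0.9447.
Type II error: β = 1 − power = 1 − 0.9447 = 0.0553.

β ≈ 0.055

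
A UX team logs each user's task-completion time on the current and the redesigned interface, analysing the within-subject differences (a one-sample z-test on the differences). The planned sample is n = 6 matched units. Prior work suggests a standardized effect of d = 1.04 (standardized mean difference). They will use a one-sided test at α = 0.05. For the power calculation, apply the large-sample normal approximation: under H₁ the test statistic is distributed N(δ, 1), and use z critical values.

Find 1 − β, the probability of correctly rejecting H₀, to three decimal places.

Noncentrality parameter: δ = d·√n = 1.04 × √6 = 2.5475
One-sided α = 0.05 → critical value z_{0.05} = 1.645.
Power = Φ(δ − 1.645) = Φ(0.903) = 0.8166.

Power ≈ 0.817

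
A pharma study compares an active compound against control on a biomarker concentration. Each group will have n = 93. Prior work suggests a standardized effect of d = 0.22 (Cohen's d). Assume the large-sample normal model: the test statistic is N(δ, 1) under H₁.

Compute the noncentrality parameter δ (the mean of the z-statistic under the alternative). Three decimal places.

δ ≈ 1.500

The noncentrality parameter scales effect size by the design's sample-size factor: δ = d·√(n/2) = 0.22 × √(93/2) = 1.5002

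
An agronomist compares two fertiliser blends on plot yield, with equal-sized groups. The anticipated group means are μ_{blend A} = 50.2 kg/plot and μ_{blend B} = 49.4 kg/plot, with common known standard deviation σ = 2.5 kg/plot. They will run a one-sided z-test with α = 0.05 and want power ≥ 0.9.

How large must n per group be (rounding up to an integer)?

Standardized effect: d = |μ_{blend A} − μ_{blend B}| / σ = |50.2 − 49.4| / 2.5 = 0.3200
Set Φ(δ − 1.645) = 0.9; then δ − 1.645 = Φ⁻¹(0.9) = 1.282, giving δ = 2.926.
δ = d·√(n/2) ⇒ n = 2(δ/d)² = 2 × (2.926 / 0.3200)² = 167.26.
Rounding up, n = 168 per group.

n = 168 per group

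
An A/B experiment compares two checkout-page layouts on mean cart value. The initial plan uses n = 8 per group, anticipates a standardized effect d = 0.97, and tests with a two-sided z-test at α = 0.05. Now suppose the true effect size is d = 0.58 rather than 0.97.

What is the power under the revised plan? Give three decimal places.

With d = 0.58: δ = d·√(n/2) = 0.58 × √(8/2) = 1.1600. Critical value z_{0.025} = 1.960.
Revised power = Φ(δ − 1.960) + Φ(−δ − 1.960) = Φ(-0.800) + Φ(-3.120) = 0.2119 + 0.0009 = 0.2128.

Power ≈ 0.213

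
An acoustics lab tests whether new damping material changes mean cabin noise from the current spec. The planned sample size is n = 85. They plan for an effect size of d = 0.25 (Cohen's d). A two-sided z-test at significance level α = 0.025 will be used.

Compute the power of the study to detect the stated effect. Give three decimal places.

Noncentrality parameter: δ = d·√n = 0.25 × √85 = 2.3049
Two-sided α = 0.025 → critical value z_{0.0125} = 2.241.
Power = Φ(δ − 2.241) + Φ(−δ − 2.241) = Φ(0.063) + Φ(-4.546) = 0.5253 + 0.0000 = 0.5253.

Power ≈ 0.525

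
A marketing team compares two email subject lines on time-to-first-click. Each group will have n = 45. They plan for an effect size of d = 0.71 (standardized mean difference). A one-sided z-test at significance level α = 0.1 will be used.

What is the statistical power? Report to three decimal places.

Noncentrality parameter: δ = d·√(n/2) = 0.71 × √(45/2) = 3.3678
One-sided α = 0.1 → critical value z_{0.1} = 1.282.
Power = P(Z > 1.282 − δ) = Φ(2.086) = 0.9815.

Power ≈ 0.982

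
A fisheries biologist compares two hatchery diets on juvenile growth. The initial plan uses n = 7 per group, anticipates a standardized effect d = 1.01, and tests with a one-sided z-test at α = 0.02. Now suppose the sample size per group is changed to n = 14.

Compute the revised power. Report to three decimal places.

Power ≈ 0.732

With n = 14 per group: δ = d·√(n/2) = 1.01 × √(14/2) = 2.6722. Critical value z_{0.02} = 2.054.
Revised power = P(Z > 2.054 − δ) = Φ(0.618) = 0.7319.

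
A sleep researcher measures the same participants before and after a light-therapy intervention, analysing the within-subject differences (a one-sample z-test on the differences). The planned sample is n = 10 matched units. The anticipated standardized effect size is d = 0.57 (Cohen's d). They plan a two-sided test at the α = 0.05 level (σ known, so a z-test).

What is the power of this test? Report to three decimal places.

Power ≈ 0.438

Noncentrality parameter: λ = d·√n = 0.57 × √10 = 1.8025
Critical value for a two-sided test at α = 0.05: z_{α/2} = 1.960.
Power = Φ(λ − 1.960) + Φ(−λ − 1.960) = Φ(-0.157) + Φ(-3.762) = 0.4374 + 0.0001 = 0.4375.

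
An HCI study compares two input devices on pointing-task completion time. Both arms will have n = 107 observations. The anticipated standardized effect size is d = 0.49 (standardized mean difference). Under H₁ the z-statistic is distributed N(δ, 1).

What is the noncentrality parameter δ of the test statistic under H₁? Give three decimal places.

The noncentrality parameter scales effect size by the design's sample-size factor: δ = d·√(n/2) = 0.49 × √(107/2) = 3.5840

δ ≈ 3.584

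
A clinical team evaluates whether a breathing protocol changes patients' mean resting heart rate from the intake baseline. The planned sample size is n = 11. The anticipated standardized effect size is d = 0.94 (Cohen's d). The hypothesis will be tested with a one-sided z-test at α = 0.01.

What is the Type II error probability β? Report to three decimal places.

β ≈ 0.214

Noncentrality parameter: δ = d·√n = 0.94 × √11 = 3.1176
One-sided α = 0.01 → critical value z_{0.01} = 2.326.
Power = Φ(δ − 2.326) = Φ(0.791) = 0.7856.
Type II error: β = 1 − power = 1 − 0.7856 = 0.2144.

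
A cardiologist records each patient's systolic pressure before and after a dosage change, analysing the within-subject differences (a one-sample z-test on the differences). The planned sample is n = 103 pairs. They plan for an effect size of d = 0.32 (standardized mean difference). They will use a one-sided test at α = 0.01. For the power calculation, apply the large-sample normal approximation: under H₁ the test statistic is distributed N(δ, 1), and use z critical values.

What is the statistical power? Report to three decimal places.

Power ≈ 0.822

Noncentrality parameter: δ = d·√n = 0.32 × √103 = 3.2476
Critical value for a one-sided test at α = 0.01: z_α = 2.326.
Power = P(Z > 2.326 − δ) = Φ(0.921) = 0.8216.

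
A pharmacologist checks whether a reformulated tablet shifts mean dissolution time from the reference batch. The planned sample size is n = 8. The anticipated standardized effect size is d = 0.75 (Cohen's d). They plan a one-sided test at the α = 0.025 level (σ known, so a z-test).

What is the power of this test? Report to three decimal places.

Power ≈ 0.564

Noncentrality parameter: λ = d·√n = 0.75 × √8 = 2.1213
Critical value for a one-sided test at α = 0.025: z_α = 1.960.
Power = P(Z > 1.960 − λ) = Φ(0.161) = 0.5641.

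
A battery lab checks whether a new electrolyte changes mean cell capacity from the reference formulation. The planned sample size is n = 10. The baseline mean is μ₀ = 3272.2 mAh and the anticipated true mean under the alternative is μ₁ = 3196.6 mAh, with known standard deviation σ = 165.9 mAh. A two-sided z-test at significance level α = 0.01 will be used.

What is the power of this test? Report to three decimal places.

Standardized effect: d = |μ₁ − μ₀| / σ = |3196.6 − 3272.2| / 165.9 = 0.4557
Noncentrality parameter: δ = d·√n = 0.4557 × √10 = 1.4410
Critical value for a two-sided test at α = 0.01: z_{α/2} = 2.576.
Power = Φ(δ − 2.576) + Φ(−δ − 2.576) = Φ(-1.135) + Φ(-4.017) = 0.1282 + 0.0000 = 0.1283.

Power ≈ 0.128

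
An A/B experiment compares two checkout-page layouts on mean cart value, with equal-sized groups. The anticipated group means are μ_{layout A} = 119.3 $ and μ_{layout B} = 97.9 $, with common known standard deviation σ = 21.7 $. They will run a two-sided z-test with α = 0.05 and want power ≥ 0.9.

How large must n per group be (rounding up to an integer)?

n = 22 per group

Standardized effect: d = |μ_{layout A} − μ_{layout B}| / σ = |119.3 − 97.9| / 21.7 = 0.9862
For power 0.9 need Φ(δ − z_{0.025}) = 0.9, so δ = z_{0.025} + z_{0.10} = 1.960 + 1.282 = 3.242.
(Ignoring the negligible lower-tail rejection probability gives the usual closed-form inversion.)
δ = d·√(n/2) ⇒ n = 2(δ/d)² = 2 × (3.242 / 0.9862)² = 21.61.
Rounding up, n = 22 per group.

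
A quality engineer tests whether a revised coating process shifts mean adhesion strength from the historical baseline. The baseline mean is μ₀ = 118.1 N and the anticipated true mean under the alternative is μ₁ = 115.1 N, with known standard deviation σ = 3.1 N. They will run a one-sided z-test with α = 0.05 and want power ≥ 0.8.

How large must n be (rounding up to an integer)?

n = 7

Standardized effect: d = |μ₁ − μ₀| / σ = |115.1 − 118.1| / 3.1 = 0.9677
For power 0.8 need Φ(δ − z_{0.05}) = 0.8, so δ = z_{0.05} + z_{0.20} = 1.645 + 0.842 = 2.486.
δ = d·√n ⇒ n = (δ/d)² = (2.486 / 0.9677)² = 6.60.
Rounding up, n = 7.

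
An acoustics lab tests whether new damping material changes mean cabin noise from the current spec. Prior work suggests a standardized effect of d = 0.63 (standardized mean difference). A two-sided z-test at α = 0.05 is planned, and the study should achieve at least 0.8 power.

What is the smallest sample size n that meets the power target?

n = 20

For power 0.8 need Φ(δ − z_{0.025}) = 0.8, so δ = z_{0.025} + z_{0.20} = 1.960 + 0.842 = 2.802.
(The Φ(−δ − z_{α/2}) term is vanishingly small for δ > 0 and is dropped in the standard sample-size formula.)
δ = d·√n ⇒ n = (δ/d)² = (2.802 / 0.63)² = 19.78.
Round up to the next whole unit.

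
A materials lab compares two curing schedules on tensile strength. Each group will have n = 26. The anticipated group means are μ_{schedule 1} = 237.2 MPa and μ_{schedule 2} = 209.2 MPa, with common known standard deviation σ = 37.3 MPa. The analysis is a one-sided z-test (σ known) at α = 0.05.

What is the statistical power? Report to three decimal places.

Standardized effect: d = |μ_{schedule 1} − μ_{schedule 2}| / σ = |237.2 − 209.2| / 37.3 = 0.7507
Noncentrality parameter: δ = d·√(n/2) = 0.7507 × √(26/2) = 2.7066
Critical value for a one-sided test at α = 0.05: z_α = 1.645.
Power = Φ(δ − 1.645) = Φ(1.062) = 0.8558.

Power ≈ 0.856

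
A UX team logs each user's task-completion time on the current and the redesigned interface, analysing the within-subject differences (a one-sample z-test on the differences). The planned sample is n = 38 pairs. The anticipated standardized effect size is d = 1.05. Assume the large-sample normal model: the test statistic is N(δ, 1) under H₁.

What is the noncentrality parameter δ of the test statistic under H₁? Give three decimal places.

δ ≈ 6.473

The noncentrality parameter scales effect size by the design's sample-size factor: δ = d·√n = 1.05 × √38 = 6.4726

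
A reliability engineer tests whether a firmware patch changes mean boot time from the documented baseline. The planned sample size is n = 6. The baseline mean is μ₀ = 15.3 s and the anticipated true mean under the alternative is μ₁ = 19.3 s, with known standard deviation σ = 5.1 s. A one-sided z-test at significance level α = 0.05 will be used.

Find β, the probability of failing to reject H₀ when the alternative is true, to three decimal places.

Standardized effect: d = |μ₁ − μ₀| / σ = |19.3 − 15.3| / 5.1 = 0.7843
Noncentrality parameter: δ = d·√n = 0.7843 × √6 = 1.9212
Critical value for a one-sided test at α = 0.05: z_α = 1.645.
Power = P(Z > 1.645 − δ) = Φ(0.276) = 0.6088.
Type II error: β = 1 − power = 1 − 0.6088 = 0.3912.

β ≈ 0.391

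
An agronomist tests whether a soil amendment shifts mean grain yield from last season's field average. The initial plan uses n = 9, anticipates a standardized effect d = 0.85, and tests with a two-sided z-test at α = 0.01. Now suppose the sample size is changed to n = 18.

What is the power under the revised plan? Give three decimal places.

Power ≈ 0.849

With n = 18: δ = d·√n = 0.85 × √18 = 3.6062. Critical value z_{0.005} = 2.576.
Revised power = Φ(δ − 2.576) + Φ(−δ − 2.576) = Φ(1.030) + Φ(-6.182) = 0.8486 + 0.0000 = 0.8486.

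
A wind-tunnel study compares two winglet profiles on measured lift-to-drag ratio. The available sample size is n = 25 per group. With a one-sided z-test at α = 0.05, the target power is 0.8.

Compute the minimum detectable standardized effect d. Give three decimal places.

Required noncentrality: δ = z_{0.05} + z_{0.20} = 1.645 + 0.842 = 2.486.
δ = d·√(n/2) ⇒ d = δ/√(n/2) = 2.486/√(25/2) = 0.7033.

d ≈ 0.703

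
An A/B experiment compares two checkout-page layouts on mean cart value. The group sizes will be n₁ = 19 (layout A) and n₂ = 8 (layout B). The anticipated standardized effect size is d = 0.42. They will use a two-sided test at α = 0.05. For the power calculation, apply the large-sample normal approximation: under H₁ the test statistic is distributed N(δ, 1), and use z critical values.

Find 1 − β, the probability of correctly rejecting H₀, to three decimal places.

Power ≈ 0.169

Noncentrality parameter: λ = d / √(1/n₁ + 1/n₂) = 0.42 / √(1/19 + 1/8) = 0.9965
Two-sided α = 0.05 → critical value z_{0.025} = 1.960.
Power = Φ(λ − 1.960) + Φ(−λ − 1.960) = Φ(-0.963) + Φ(-2.956) = 0.1677 + 0.0016 = 0.1692.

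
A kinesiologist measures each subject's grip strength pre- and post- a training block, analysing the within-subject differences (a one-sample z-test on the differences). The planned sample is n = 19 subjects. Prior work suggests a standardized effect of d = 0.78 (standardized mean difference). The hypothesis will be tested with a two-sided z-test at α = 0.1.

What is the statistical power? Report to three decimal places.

Power ≈ 0.960

Noncentrality parameter: δ = d·√n = 0.78 × √19 = 3.3999
Two-sided α = 0.1 → critical value z_{0.05} = 1.645.
Power = Φ(δ − 1.645) + Φ(−δ − 1.645) = Φ(1.755) + Φ(-5.045) = 0.9604 + 0.0000 = 0.9604.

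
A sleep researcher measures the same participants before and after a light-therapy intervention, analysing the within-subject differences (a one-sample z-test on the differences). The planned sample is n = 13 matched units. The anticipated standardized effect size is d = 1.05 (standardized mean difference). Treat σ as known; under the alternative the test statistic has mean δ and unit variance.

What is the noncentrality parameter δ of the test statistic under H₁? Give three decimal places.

δ ≈ 3.786

δ = d·√n = 1.05 × √13 = 3.7858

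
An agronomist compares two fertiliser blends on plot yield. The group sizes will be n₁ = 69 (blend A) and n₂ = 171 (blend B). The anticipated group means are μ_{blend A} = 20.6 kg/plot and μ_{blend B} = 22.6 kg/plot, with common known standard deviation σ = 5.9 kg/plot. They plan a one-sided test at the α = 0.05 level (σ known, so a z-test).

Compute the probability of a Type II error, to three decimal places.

Standardized effect: d = |μ_{blend A} − μ_{blend B}| / σ = |20.6 − 22.6| / 5.9 = 0.3390
Noncentrality parameter: δ = d / √(1/n₁ + 1/n₂) = 0.3390 / √(1/69 + 1/171) = 2.3768
One-sided α = 0.05 → critical value z_{0.05} = 1.645.
Power = Φ(δ − 1.645) = Φ(0.732) = 0.7679.
Type II error: β = 1 − power = 1 − 0.7679 = 0.2321.

β ≈ 0.232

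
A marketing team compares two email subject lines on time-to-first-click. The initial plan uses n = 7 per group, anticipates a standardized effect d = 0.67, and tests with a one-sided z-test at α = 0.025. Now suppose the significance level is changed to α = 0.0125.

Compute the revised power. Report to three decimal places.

Power ≈ 0.162

δ = d·√(n/2) = 0.67 × √(7/2) = 1.2535 (unchanged). New critical value: z_{0.0125} = 2.241.
Revised power = P(Z > 2.241 − δ) = Φ(-0.988) = 0.1616.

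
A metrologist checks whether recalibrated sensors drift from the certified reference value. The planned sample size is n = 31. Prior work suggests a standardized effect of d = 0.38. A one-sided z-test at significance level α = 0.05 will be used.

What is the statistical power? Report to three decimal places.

Power ≈ 0.681

Noncentrality parameter: δ = d·√n = 0.38 × √31 = 2.1158
Critical value for a one-sided test at α = 0.05: z_α = 1.645.
Power = Φ(δ − 1.645) = Φ(0.471) = 0.6811.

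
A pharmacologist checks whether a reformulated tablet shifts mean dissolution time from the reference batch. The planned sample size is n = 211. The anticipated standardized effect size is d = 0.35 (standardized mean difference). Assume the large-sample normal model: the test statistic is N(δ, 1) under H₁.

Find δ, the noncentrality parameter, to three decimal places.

The noncentrality parameter scales effect size by the design's sample-size factor: δ = d·√n = 0.35 × √211 = 5.0840

δ ≈ 5.084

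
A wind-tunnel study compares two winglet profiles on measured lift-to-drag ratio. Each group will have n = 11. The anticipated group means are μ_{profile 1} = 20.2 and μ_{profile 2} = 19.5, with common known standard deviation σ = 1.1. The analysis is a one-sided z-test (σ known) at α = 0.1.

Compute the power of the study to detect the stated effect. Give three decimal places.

Power ≈ 0.583

Standardized effect: d = |μ_{profile 1} − μ_{profile 2}| / σ = |20.2 − 19.5| / 1.1 = 0.6364
Noncentrality parameter: δ = d·√(n/2) = 0.6364 × √(11/2) = 1.4924
Critical value for a one-sided test at α = 0.1: z_α = 1.282.
Power = P(Z > 1.282 − δ) = Φ(0.211) = 0.5835.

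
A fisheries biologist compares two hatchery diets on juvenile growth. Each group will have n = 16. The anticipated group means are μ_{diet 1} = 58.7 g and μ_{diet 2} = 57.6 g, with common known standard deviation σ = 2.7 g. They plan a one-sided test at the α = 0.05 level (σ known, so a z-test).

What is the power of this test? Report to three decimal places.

Power ≈ 0.311

Standardized effect: d = |μ_{diet 1} − μ_{diet 2}| / σ = |58.7 − 57.6| / 2.7 = 0.4074
Noncentrality parameter: δ = d·√(n/2) = 0.4074 × √(16/2) = 1.1523
Critical value for a one-sided test at α = 0.05: z_α = 1.645.
Power = Φ(δ − 1.645) = Φ(-0.493) = 0.3112.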